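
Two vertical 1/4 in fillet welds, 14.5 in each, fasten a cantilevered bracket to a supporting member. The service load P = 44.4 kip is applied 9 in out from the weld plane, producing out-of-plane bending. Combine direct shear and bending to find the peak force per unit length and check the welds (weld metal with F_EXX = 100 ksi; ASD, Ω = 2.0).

L_w = 2 × 14.5 = 29 in; section modulus (unit throat) S = 2 × L²/6 = 70.08 in².
Direct shear f_v = P/L_w = 44.4/29 = 1.531 kip/in.
Moment M = P × e = 44.4 × 9 = 399.6 kip·in; bending f_b = M/S = 5.702 kip/in.
f_max = √(f_v² + f_b²) = √(1.531² + 5.702²) = 5.904 kip/in.
r_n/Ω = (1/2.0) × 0.6 × 100 × (0.707 × 0.25) = 5.302 kip/in → NOT adequate.

f_max ≈ 5.9 kip/in; NOT adequate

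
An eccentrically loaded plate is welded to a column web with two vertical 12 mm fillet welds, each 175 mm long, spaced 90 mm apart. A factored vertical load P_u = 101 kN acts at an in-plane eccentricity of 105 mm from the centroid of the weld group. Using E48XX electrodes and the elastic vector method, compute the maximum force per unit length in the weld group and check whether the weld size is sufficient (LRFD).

E48XX → F_EXX = 480 MPa.
Total weld length L_w = 350 mm. Treat welds as unit-width lines.
Polar moment about centroid: J = 2[d³/12 + d(b/2)²] = 2[175³/12 + 175×45²] = 1602000 mm³.
Direct shear f_v = P/L_w = 101×10³ / 350 = 288.6 N/mm (vertical).
Torsion M = P·e = 101×10³ × 105 = 10605000 N·mm.
Critical point at (x, y) = (45, 87.5) from centroid. f_tx = M·y/J = 579.2 N/mm; f_ty = M·x/J = 297.9 N/mm.
Resultant f_max = √[f_tx² + (f_v + f_ty)²] = √[579.2² + (288.6 + 297.9)²] = 824.3 N/mm.
Capacity per unit length: φr_n = 0.75 × 0.6 × 480 × (0.707 × 12) = 1833 N/mm.
824.3 ≤ 1833 → adequate.

f_max ≈ 824 N/mm; adequate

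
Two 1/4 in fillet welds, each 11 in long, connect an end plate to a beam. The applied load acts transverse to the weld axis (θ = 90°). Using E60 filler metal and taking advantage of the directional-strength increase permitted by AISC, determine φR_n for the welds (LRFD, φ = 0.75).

E60XX → F_EXX = 60 ksi.
t_e = 0.707 × 0.25 = 0.1767 in; A_we = 0.1767 × 22 = 3.888 in².
Directional factor: 1.0 + 0.5 sin^1.5(90°) = 1.5.
F_nw = 0.6 × 60 × 1.5 = 54 ksi.
φR_n = 0.75 × 54 × 3.888 = 157.5 kips.

φR_n ≈ 157 kips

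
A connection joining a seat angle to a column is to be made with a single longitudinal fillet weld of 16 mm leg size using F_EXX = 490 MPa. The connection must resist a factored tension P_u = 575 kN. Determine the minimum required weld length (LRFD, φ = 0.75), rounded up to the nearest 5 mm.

L = 235 mm

Throat t_e = 0.707 × 16 = 11.31 mm.
φr_n = 0.75 × 0.6 × 490 × 11.31 × 10⁻³ = 2.494 kN/mm.
L_req = P_u / φr_n = 575 / 2.494 = 230.5 mm total.
Round up → use L = 235 mm.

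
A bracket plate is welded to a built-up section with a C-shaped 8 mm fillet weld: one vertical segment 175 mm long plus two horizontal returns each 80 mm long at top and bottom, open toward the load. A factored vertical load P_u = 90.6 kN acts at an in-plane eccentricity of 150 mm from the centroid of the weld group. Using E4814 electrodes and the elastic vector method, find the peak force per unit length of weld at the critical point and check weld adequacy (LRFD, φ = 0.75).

f_max ≈ 947 N/mm; adequate

E48XX → F_EXX = 480 MPa.
Total weld length L_w = 335 mm. Treat welds as unit-width lines.
Centroid: x̄ = 2×80×40 / 335 = 19.1 mm from the vertical weld.
Polar moment about centroid: J = I_x + I_y = [175³/12 + 2×80×87.5²] + [175×19.1² + 2(80³/12 + 80×20.9²)] = 1891000 mm³.
Direct shear f_v = P/L_w = 90.6×10³ / 335 = 270.4 N/mm (vertical).
Torsion M = P·e = 90.6×10³ × 150 = 13590000 N·mm.
Critical point at (x, y) = (60.9, 87.5) from centroid. f_tx = M·y/J = 628.9 N/mm; f_ty = M·x/J = 437.7 N/mm.
Resultant f_max = √[f_tx² + (f_v + f_ty)²] = √[628.9² + (270.4 + 437.7)²] = 947.1 N/mm.
Capacity per unit length: φr_n = 0.75 × 0.6 × 480 × (0.707 × 8) = 1222 N/mm.
947.1 ≤ 1222 → adequate.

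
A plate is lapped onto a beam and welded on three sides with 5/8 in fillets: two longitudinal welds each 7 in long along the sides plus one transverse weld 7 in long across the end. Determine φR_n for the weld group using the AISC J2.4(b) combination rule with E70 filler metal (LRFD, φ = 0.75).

φR_n ≈ 312 kip

E70XX → F_EXX = 70 ksi.
t_e = 0.707 × 0.625 = 0.4419 in.
R_nwl = 0.6 × 70 × 0.4419 × 14 = 259.8 kip (longitudinal, 2 welds).
R_nwt = 0.6 × 70 × 0.4419 × 7 = 129.9 kip (transverse, base value).
(i) R_nwl + R_nwt = 389.7 kip; (ii) 0.85 R_nwl + 1.5 R_nwt = 415.7 kip.
R_n = max = 415.7 kip [governs: (ii)]; φR_n = 311.8 kip.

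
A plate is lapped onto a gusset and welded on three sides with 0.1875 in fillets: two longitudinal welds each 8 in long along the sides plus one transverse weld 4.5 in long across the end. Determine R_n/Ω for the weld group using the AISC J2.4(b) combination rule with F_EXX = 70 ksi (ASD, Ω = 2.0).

t_e = 0.707 × 0.1875 = 0.1326 in.
R_nwl = 0.6 × 70 × 0.1326 × 16 = 89.08 kips (longitudinal, 2 welds).
R_nwt = 0.6 × 70 × 0.1326 × 4.5 = 25.05 kips (transverse, base value).
(i) R_nwl + R_nwt = 114.1 kips; (ii) 0.85 R_nwl + 1.5 R_nwt = 113.3 kips.
R_n = max = 114.1 kips [governs: (i)]; R_n/Ω = 57.07 kips.

R_n/Ω ≈ 57.1 kips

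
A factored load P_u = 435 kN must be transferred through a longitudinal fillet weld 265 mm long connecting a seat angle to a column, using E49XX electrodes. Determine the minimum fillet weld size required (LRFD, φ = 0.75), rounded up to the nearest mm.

E49XX → F_EXX = 490 MPa.
Total weld length L = 265 mm.
Required throat t_e = P_u / (φ × 0.6 F_EXX × L) = 435 / (0.75 × 0.6 × 490 × 265 × 10⁻³) = 7.444 mm.
Required leg w = t_e / 0.707 = 10.53 mm → use 11 mm.

w = 11 mm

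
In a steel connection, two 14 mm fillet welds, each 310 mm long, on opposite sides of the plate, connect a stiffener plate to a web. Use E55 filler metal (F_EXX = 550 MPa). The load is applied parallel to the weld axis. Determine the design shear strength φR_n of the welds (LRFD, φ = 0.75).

Effective throat t_e = 0.707 × 14 = 9.898 mm.
Total length L = 620 mm; A_we = 9.898 × 620 = 6137 mm².
F_nw = 0.6 F_EXX = 0.6 × 550 = 330 MPa.
φR_n = 0.75 × 330 × 6137 × 10⁻³ = 1519 kN.

φR_n ≈ 1520 kN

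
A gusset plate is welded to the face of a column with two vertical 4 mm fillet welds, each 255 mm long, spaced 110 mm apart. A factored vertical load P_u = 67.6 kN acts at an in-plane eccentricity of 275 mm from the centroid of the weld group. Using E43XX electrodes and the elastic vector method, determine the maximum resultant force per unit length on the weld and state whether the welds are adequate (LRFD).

f_max ≈ 663 N/mm; NOT adequate

E43XX → F_EXX = 430 MPa.
Total weld length L_w = 510 mm. Treat welds as unit-width lines.
Polar moment about centroid: J = 2[d³/12 + d(b/2)²] = 2[255³/12 + 255×55²] = 4306000 mm³.
Direct shear f_v = P/L_w = 67.6×10³ / 510 = 132.5 N/mm (vertical).
Torsion M = P·e = 67.6×10³ × 275 = 18590000 N·mm.
Critical point at (x, y) = (55, 127.5) from centroid. f_tx = M·y/J = 550.4 N/mm; f_ty = M·x/J = 237.4 N/mm.
Resultant f_max = √[f_tx² + (f_v + f_ty)²] = √[550.4² + (132.5 + 237.4)²] = 663.2 N/mm.
Capacity per unit length: φr_n = 0.75 × 0.6 × 430 × (0.707 × 4) = 547.2 N/mm.
663.2 > 547.2 → NOT adequate.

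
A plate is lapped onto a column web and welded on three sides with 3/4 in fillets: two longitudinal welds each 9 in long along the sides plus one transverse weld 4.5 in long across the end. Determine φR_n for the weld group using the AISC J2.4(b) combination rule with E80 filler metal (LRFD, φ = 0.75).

φR_n ≈ 430 kip

E80XX → F_EXX = 80 ksi.
t_e = 0.707 × 0.75 = 0.5302 in.
R_nwl = 0.6 × 80 × 0.5302 × 18 = 458.1 kip (longitudinal, 2 welds).
R_nwt = 0.6 × 80 × 0.5302 × 4.5 = 114.5 kip (transverse, base value).
(i) R_nwl + R_nwt = 572.7 kip; (ii) 0.85 R_nwl + 1.5 R_nwt = 561.2 kip.
R_n = max = 572.7 kip [governs: (i)]; φR_n = 429.5 kip.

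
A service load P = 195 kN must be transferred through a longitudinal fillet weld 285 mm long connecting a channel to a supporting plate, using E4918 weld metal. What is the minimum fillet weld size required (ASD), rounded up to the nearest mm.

w = 7 mm

E49XX → F_EXX = 490 MPa.
Total weld length L = 285 mm.
Required throat t_e = P × Ω / (0.6 F_EXX × L) = 195 × 2.0 / (0.6 × 490 × 285 × 10⁻³) = 4.654 mm.
Required leg w = t_e / 0.707 = 6.583 mm → use 7 mm.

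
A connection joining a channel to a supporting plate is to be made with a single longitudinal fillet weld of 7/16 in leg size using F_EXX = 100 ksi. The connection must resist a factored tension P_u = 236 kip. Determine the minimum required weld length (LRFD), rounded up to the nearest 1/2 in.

L = 17 in

Throat t_e = 0.707 × 0.4375 = 0.3093 in.
φr_n = 0.75 × 0.6 × 100 × 0.3093 = 13.92 kip/in.
L_req = P_u / φr_n = 236 / 13.92 = 16.96 in total.
Round up → use L = 17 in.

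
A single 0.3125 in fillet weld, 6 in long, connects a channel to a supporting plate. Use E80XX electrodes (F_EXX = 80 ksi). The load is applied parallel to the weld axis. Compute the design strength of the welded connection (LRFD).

Effective throat t_e = 0.707 × 0.3125 = 0.2209 in.
Total length L = 6 in; A_we = 0.2209 × 6 = 1.326 in².
F_nw = 0.6 F_EXX = 0.6 × 80 = 48 ksi.
φR_n = 0.75 × 48 × 1.326 = 47.72 kips.

φR_n ≈ 47.7 kips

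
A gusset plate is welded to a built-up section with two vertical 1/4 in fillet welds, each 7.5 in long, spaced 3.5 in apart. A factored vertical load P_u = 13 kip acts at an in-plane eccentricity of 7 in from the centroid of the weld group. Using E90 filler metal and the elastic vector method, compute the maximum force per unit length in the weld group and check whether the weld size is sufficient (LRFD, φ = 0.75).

f_max ≈ 3.69 kip/in; adequate

E90XX → F_EXX = 90 ksi.
Total weld length L_w = 15 in. Treat welds as unit-width lines.
Polar moment about centroid: J = 2[d³/12 + d(b/2)²] = 2[7.5³/12 + 7.5×1.75²] = 116.2 in³.
Direct shear f_v = P/L_w = 13 / 15 = 0.8667 kip/in (vertical).
Torsion M = P·e = 13 × 7 = 91 kip·in.
Critical point at (x, y) = (1.75, 3.75) from centroid. f_tx = M·y/J = 2.935 kip/in; f_ty = M·x/J = 1.37 kip/in.
Resultant f_max = √[f_tx² + (f_v + f_ty)²] = √[2.935² + (0.8667 + 1.37)²] = 3.69 kip/in.
Capacity per unit length: φr_n = 0.75 × 0.6 × 90 × (0.707 × 0.25) = 7.158 kip/in.
3.69 ≤ 7.158 → adequate.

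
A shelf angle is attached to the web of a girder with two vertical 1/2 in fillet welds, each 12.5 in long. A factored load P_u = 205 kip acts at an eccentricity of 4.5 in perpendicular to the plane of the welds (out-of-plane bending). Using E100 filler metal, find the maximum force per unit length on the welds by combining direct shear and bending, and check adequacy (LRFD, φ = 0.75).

f_max ≈ 19.5 kip/in; NOT adequate

E100XX → F_EXX = 100 ksi.
L_w = 2 × 12.5 = 25 in; section modulus (unit throat) S = 2 × L²/6 = 52.08 in².
Direct shear f_v = P/L_w = 205/25 = 8.2 kip/in.
Moment M = P × e = 205 × 4.5 = 922.5 kip·in; bending f_b = M/S = 17.71 kip/in.
f_max = √(f_v² + f_b²) = √(8.2² + 17.71²) = 19.52 kip/in.
φr_n = 0.75 × 0.6 × 100 × (0.707 × 0.5) = 15.91 kip/in → NOT adequate.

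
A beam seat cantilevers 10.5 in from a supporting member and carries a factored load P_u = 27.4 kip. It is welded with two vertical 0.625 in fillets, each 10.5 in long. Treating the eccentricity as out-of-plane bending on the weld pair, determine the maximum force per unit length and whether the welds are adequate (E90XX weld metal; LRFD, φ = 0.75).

E90XX → F_EXX = 90 ksi.
L_w = 2 × 10.5 = 21 in; section modulus (unit throat) S = 2 × L²/6 = 36.75 in².
Direct shear f_v = P/L_w = 27.4/21 = 1.305 kip/in.
Moment M = P × e = 27.4 × 10.5 = 287.7 kip·in; bending f_b = M/S = 7.829 kip/in.
f_max = √(f_v² + f_b²) = √(1.305² + 7.829²) = 7.937 kip/in.
φr_n = 0.75 × 0.6 × 90 × (0.707 × 0.625) = 17.9 kip/in → adequate.

f_max ≈ 7.94 kip/in; adequate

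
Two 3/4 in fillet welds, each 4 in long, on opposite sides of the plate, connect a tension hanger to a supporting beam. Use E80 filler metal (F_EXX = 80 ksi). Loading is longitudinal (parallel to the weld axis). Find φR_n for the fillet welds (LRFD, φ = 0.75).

Effective throat t_e = 0.707 × 0.75 = 0.5302 in.
Total length L = 8 in; A_we = 0.5302 × 8 = 4.242 in².
F_nw = 0.6 F_EXX = 0.6 × 80 = 48 ksi.
φR_n = 0.75 × 48 × 4.242 = 152.7 kip.

φR_n ≈ 153 kip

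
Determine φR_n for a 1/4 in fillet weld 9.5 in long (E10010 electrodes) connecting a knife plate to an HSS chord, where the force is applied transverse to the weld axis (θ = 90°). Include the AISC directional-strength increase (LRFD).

φR_n ≈ 113 kip

E100XX → F_EXX = 100 ksi.
t_e = 0.707 × 0.25 = 0.1767 in; A_we = 0.1767 × 9.5 = 1.679 in².
Directional factor: 1.0 + 0.5 sin^1.5(90°) = 1.5.
F_nw = 0.6 × 100 × 1.5 = 90 ksi.
φR_n = 0.75 × 90 × 1.679 = 113.3 kip.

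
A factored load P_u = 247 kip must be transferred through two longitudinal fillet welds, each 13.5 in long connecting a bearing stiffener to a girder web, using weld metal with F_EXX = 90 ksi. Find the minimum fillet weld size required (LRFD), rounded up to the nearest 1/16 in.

w = 3/8 in

Total weld length L = 27 in.
Required throat t_e = P_u / (φ × 0.6 F_EXX × L) = 247 / (0.75 × 0.6 × 90 × 27) = 0.2259 in.
Required leg w = t_e / 0.707 = 0.3195 in → use 3/8 in.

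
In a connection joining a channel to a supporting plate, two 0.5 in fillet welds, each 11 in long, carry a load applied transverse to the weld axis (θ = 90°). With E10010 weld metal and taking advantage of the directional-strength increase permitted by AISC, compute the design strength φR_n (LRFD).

E100XX → F_EXX = 100 ksi.
t_e = 0.707 × 0.5 = 0.3535 in; A_we = 0.3535 × 22 = 7.777 in².
Directional factor: 1.0 + 0.5 sin^1.5(90°) = 1.5.
F_nw = 0.6 × 100 × 1.5 = 90 ksi.
φR_n = 0.75 × 90 × 7.777 = 524.9 kips.

φR_n ≈ 525 kips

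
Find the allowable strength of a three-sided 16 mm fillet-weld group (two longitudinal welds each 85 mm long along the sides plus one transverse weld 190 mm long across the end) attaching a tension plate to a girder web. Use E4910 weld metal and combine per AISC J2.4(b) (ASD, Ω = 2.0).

E49XX → F_EXX = 490 MPa.
t_e = 0.707 × 16 = 11.31 mm.
R_nwl = 0.6 × 490 × 11.31 × 170 × 10⁻³ = 565.4 kN (longitudinal, 2 welds).
R_nwt = 0.6 × 490 × 11.31 × 190 × 10⁻³ = 631.9 kN (transverse, base value).
(i) R_nwl + R_nwt = 1197 kN; (ii) 0.85 R_nwl + 1.5 R_nwt = 1428 kN.
R_n = max = 1428 kN [governs: (ii)]; R_n/Ω = 714.2 kN.

R_n/Ω ≈ 714 kN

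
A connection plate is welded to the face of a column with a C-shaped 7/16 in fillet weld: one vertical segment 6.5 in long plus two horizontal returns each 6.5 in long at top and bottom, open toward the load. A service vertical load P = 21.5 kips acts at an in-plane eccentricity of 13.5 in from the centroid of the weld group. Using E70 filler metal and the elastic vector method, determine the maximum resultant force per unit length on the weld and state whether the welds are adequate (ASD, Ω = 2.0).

E70XX → F_EXX = 70 ksi.
Total weld length L_w = 19.5 in. Treat welds as unit-width lines.
Centroid: x̄ = 2×6.5×3.25 / 19.5 = 2.167 in from the vertical weld.
Polar moment about centroid: J = I_x + I_y = [6.5³/12 + 2×6.5×3.25²] + [6.5×2.167² + 2(6.5³/12 + 6.5×1.083²)] = 251.7 in³.
Direct shear f_v = P/L_w = 21.5 / 19.5 = 1.103 kip/in (vertical).
Torsion M = P·e = 21.5 × 13.5 = 290.25 kip·in.
Critical point at (x, y) = (4.333, 3.25) from centroid. f_tx = M·y/J = 3.747 kip/in; f_ty = M·x/J = 4.996 kip/in.
Resultant f_max = √[f_tx² + (f_v + f_ty)²] = √[3.747² + (1.103 + 4.996)²] = 7.158 kip/in.
Capacity per unit length: r_n/Ω = (1/2.0) × 0.6 × 70 × (0.707 × 0.4375) = 6.496 kip/in.
7.158 > 6.496 → NOT adequate.

f_max ≈ 7.16 kip/in; NOT adequate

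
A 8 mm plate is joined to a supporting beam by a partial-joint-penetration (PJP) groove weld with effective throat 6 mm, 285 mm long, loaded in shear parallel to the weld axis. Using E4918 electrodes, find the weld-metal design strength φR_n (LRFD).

E49XX → F_EXX = 490 MPa.
Effective throat (given) t_e = 6 mm.
A_we = 6 × 285 = 1710 mm².
F_nw = 0.6 F_EXX = 294 MPa.
φR_n = 0.75 × 294 × 1710 × 10⁻³ = 377.1 kN.

φR_n ≈ 377 kN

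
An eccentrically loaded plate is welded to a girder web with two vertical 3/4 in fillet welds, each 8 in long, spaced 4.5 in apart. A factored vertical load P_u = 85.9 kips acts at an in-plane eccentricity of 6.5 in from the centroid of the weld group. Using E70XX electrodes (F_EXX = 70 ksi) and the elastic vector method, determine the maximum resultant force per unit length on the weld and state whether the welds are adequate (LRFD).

Total weld length L_w = 16 in. Treat welds as unit-width lines.
Polar moment about centroid: J = 2[d³/12 + d(b/2)²] = 2[8³/12 + 8×2.25²] = 166.3 in³.
Direct shear f_v = P/L_w = 85.9 / 16 = 5.369 kip/in (vertical).
Torsion M = P·e = 85.9 × 6.5 = 558.35 kip·in.
Critical point at (x, y) = (2.25, 4) from centroid. f_tx = M·y/J = 13.43 kip/in; f_ty = M·x/J = 7.553 kip/in.
Resultant f_max = √[f_tx² + (f_v + f_ty)²] = √[13.43² + (5.369 + 7.553)²] = 18.63 kip/in.
Capacity per unit length: φr_n = 0.75 × 0.6 × 70 × (0.707 × 0.75) = 16.7 kip/in.
18.63 > 16.7 → NOT adequate.

f_max ≈ 18.6 kip/in; NOT adequate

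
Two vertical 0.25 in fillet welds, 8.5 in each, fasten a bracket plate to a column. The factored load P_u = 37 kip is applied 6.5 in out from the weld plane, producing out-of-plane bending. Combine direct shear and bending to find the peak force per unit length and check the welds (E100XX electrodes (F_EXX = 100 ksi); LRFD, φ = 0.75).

f_max ≈ 10.2 kip/in; NOT adequate

L_w = 2 × 8.5 = 17 in; section modulus (unit throat) S = 2 × L²/6 = 24.08 in².
Direct shear f_v = P/L_w = 37/17 = 2.176 kip/in.
Moment M = P × e = 37 × 6.5 = 240.5 kip·in; bending f_b = M/S = 9.986 kip/in.
f_max = √(f_v² + f_b²) = √(2.176² + 9.986²) = 10.22 kip/in.
φr_n = 0.75 × 0.6 × 100 × (0.707 × 0.25) = 7.954 kip/in → NOT adequate.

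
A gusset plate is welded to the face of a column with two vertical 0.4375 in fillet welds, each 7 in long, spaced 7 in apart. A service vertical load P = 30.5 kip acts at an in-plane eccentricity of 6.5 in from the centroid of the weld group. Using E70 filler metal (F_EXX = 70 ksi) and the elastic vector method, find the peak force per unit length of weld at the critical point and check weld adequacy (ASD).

f_max ≈ 6.03 kip/in; adequate

Total weld length L_w = 14 in. Treat welds as unit-width lines.
Polar moment about centroid: J = 2[d³/12 + d(b/2)²] = 2[7³/12 + 7×3.5²] = 228.7 in³.
Direct shear f_v = P/L_w = 30.5 / 14 = 2.179 kip/in (vertical).
Torsion M = P·e = 30.5 × 6.5 = 198.25 kip·in.
Critical point at (x, y) = (3.5, 3.5) from centroid. f_tx = M·y/J = 3.034 kip/in; f_ty = M·x/J = 3.034 kip/in.
Resultant f_max = √[f_tx² + (f_v + f_ty)²] = √[3.034² + (2.179 + 3.034)²] = 6.032 kip/in.
Capacity per unit length: r_n/Ω = (1/2.0) × 0.6 × 70 × (0.707 × 0.4375) = 6.496 kip/in.
6.032 ≤ 6.496 → adequate.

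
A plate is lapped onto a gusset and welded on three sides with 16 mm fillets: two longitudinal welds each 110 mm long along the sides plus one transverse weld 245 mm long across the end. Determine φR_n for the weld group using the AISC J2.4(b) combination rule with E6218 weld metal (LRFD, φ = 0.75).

φR_n ≈ 1750 kN

E62XX → F_EXX = 620 MPa.
t_e = 0.707 × 16 = 11.31 mm.
R_nwl = 0.6 × 620 × 11.31 × 220 × 10⁻³ = 925.8 kN (longitudinal, 2 welds).
R_nwt = 0.6 × 620 × 11.31 × 245 × 10⁻³ = 1031 kN (transverse, base value).
(i) R_nwl + R_nwt = 1957 kN; (ii) 0.85 R_nwl + 1.5 R_nwt = 2333 kN.
R_n = max = 2333 kN [governs: (ii)]; φR_n = 1750 kN.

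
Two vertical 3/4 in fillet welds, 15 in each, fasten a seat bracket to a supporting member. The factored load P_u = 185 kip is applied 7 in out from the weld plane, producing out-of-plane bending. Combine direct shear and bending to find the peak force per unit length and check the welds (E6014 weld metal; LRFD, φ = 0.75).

E60XX → F_EXX = 60 ksi.
L_w = 2 × 15 = 30 in; section modulus (unit throat) S = 2 × L²/6 = 75 in².
Direct shear f_v = P/L_w = 185/30 = 6.167 kip/in.
Moment M = P × e = 185 × 7 = 1295 kip·in; bending f_b = M/S = 17.27 kip/in.
f_max = √(f_v² + f_b²) = √(6.167² + 17.27²) = 18.33 kip/in.
φr_n = 0.75 × 0.6 × 60 × (0.707 × 0.75) = 14.32 kip/in → NOT adequate.

f_max ≈ 18.3 kip/in; NOT adequate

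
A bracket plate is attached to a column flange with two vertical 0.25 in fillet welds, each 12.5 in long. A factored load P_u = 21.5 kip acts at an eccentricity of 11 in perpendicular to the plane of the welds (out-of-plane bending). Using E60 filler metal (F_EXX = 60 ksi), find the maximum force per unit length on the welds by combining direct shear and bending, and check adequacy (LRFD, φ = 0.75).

f_max ≈ 4.62 kip/in; adequate

L_w = 2 × 12.5 = 25 in; section modulus (unit throat) S = 2 × L²/6 = 52.08 in².
Direct shear f_v = P/L_w = 21.5/25 = 0.86 kip/in.
Moment M = P × e = 21.5 × 11 = 236.5 kip·in; bending f_b = M/S = 4.541 kip/in.
f_max = √(f_v² + f_b²) = √(0.86² + 4.541²) = 4.622 kip/in.
φr_n = 0.75 × 0.6 × 60 × (0.707 × 0.25) = 4.772 kip/in → adequate.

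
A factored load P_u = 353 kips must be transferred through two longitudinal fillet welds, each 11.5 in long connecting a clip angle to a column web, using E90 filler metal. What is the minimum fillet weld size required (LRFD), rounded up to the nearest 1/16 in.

E90XX → F_EXX = 90 ksi.
Total weld length L = 23 in.
Required throat t_e = P_u / (φ × 0.6 F_EXX × L) = 353 / (0.75 × 0.6 × 90 × 23) = 0.379 in.
Required leg w = t_e / 0.707 = 0.536 in → use 9/16 in.

w = 9/16 in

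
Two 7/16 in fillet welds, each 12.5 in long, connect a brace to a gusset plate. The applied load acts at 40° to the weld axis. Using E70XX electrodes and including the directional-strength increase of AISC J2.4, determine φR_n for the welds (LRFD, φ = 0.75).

φR_n ≈ 306 kips

E70XX → F_EXX = 70 ksi.
t_e = 0.707 × 0.4375 = 0.3093 in; A_we = 0.3093 × 25 = 7.733 in².
Directional factor: 1.0 + 0.5 sin^1.5(40°) = 1.258.
F_nw = 0.6 × 70 × 1.258 = 52.82 ksi.
φR_n = 0.75 × 52.82 × 7.733 = 306.3 kips.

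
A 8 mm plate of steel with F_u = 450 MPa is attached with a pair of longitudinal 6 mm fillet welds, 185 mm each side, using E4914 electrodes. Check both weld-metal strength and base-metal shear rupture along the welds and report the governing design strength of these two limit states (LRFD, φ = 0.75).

φR_n ≈ 346 kN (weld metal governs)

E49XX → F_EXX = 490 MPa.
t_e = 0.707 × 6 = 4.242 mm; L = 370 mm.
Weld metal: φR_n = 0.75 × 0.6 × 490 × 4.242 × 370 × 10⁻³ = 346.1 kN.
Base metal (shear rupture): φR_n = 0.75 × 0.6 × 450 × 8 × 370 × 10⁻³ = 599.4 kN.
Governing: weld metal.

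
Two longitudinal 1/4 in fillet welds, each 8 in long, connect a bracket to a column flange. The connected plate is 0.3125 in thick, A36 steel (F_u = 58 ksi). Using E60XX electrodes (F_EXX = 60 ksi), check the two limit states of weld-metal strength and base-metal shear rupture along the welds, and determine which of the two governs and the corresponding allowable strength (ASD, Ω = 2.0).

t_e = 0.707 × 0.25 = 0.1767 in; L = 16 in.
Weld metal: R_n/Ω = (1/2.0) × 0.6 × 60 × 0.1767 × 16 = 50.9 kip.
Base metal (shear rupture): R_n/Ω = (1/2.0) × 0.6 × 58 × 0.3125 × 16 = 87 kip.
Governing: weld metal.

R_n/Ω ≈ 50.9 kip (weld metal governs)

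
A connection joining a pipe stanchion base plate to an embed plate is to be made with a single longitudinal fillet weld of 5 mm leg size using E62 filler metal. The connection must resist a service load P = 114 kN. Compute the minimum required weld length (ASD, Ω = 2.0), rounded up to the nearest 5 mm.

L = 175 mm

E62XX → F_EXX = 620 MPa.
Throat t_e = 0.707 × 5 = 3.535 mm.
r_n/Ω = (0.6 × 620 × 3.535) / 2.0 = 657.5 N/mm = 0.6575 kN/mm.
L_req = P / (r_n/Ω) = 114 / 0.6575 = 173.4 mm total.
Round up → use L = 175 mm.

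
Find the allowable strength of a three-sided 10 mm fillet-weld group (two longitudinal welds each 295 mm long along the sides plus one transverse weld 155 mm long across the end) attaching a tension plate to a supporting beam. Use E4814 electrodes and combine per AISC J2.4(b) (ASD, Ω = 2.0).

R_n/Ω ≈ 758 kN

E48XX → F_EXX = 480 MPa.
t_e = 0.707 × 10 = 7.07 mm.
R_nwl = 0.6 × 480 × 7.07 × 590 × 10⁻³ = 1201 kN (longitudinal, 2 welds).
R_nwt = 0.6 × 480 × 7.07 × 155 × 10⁻³ = 315.6 kN (transverse, base value).
(i) R_nwl + R_nwt = 1517 kN; (ii) 0.85 R_nwl + 1.5 R_nwt = 1495 kN.
R_n = max = 1517 kN [governs: (i)]; R_n/Ω = 758.5 kN.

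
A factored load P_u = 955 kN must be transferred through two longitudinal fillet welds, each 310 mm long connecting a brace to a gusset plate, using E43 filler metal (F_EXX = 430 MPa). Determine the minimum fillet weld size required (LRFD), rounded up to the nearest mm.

w = 12 mm

Total weld length L = 620 mm.
Required throat t_e = P_u / (φ × 0.6 F_EXX × L) = 955 / (0.75 × 0.6 × 430 × 620 × 10⁻³) = 7.96 mm.
Required leg w = t_e / 0.707 = 11.26 mm → use 12 mm.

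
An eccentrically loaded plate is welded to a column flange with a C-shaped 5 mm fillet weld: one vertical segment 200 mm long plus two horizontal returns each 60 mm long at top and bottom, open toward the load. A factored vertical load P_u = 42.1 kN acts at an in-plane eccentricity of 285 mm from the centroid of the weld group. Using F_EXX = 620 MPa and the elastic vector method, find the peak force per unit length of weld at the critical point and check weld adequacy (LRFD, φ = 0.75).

Total weld length L_w = 320 mm. Treat welds as unit-width lines.
Centroid: x̄ = 2×60×30 / 320 = 11.25 mm from the vertical weld.
Polar moment about centroid: J = I_x + I_y = [200³/12 + 2×60×100²] + [200×11.25² + 2(60³/12 + 60×18.75²)] = 1970000 mm³.
Direct shear f_v = P/L_w = 42.1×10³ / 320 = 131.6 N/mm (vertical).
Torsion M = P·e = 42.1×10³ × 285 = 11998000 N·mm.
Critical point at (x, y) = (48.75, 100) from centroid. f_tx = M·y/J = 609 N/mm; f_ty = M·x/J = 296.9 N/mm.
Resultant f_max = √[f_tx² + (f_v + f_ty)²] = √[609² + (131.6 + 296.9)²] = 744.6 N/mm.
Capacity per unit length: φr_n = 0.75 × 0.6 × 620 × (0.707 × 5) = 986.3 N/mm.
744.6 ≤ 986.3 → adequate.

f_max ≈ 745 N/mm; adequate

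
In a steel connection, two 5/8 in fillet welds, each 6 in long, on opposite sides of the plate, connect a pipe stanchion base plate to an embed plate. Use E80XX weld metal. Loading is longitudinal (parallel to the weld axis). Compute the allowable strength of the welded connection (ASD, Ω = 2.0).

E80XX → F_EXX = 80 ksi.
Effective throat t_e = 0.707 × 0.625 = 0.4419 in.
Total length L = 12 in; A_we = 0.4419 × 12 = 5.302 in².
F_nw = 0.6 F_EXX = 0.6 × 80 = 48 ksi.
R_n = 48 × 5.302 = 254.5 kip; R_n/Ω = 254.5/2.0 = 127.3 kip.

R_n/Ω ≈ 127 kip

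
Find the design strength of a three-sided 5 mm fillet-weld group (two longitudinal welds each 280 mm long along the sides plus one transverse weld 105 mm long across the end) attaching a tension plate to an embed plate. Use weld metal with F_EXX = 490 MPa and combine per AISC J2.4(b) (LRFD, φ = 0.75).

φR_n ≈ 518 kN

t_e = 0.707 × 5 = 3.535 mm.
R_nwl = 0.6 × 490 × 3.535 × 560 × 10⁻³ = 582 kN (longitudinal, 2 welds).
R_nwt = 0.6 × 490 × 3.535 × 105 × 10⁻³ = 109.1 kN (transverse, base value).
(i) R_nwl + R_nwt = 691.1 kN; (ii) 0.85 R_nwl + 1.5 R_nwt = 658.4 kN.
R_n = max = 691.1 kN [governs: (i)]; φR_n = 518.3 kN.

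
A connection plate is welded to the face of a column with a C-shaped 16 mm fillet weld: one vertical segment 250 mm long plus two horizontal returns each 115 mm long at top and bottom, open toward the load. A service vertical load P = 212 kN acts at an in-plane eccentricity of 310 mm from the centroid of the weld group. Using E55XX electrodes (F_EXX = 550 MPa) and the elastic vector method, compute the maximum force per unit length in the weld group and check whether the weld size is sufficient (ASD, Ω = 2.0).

f_max ≈ 2090 N/mm; NOT adequate

Total weld length L_w = 480 mm. Treat welds as unit-width lines.
Centroid: x̄ = 2×115×57.5 / 480 = 27.55 mm from the vertical weld.
Polar moment about centroid: J = I_x + I_y = [250³/12 + 2×115×125²] + [250×27.55² + 2(115³/12 + 115×29.95²)] = 5545000 mm³.
Direct shear f_v = P/L_w = 212×10³ / 480 = 441.7 N/mm (vertical).
Torsion M = P·e = 212×10³ × 310 = 65720000 N·mm.
Critical point at (x, y) = (87.45, 125) from centroid. f_tx = M·y/J = 1481 N/mm; f_ty = M·x/J = 1036 N/mm.
Resultant f_max = √[f_tx² + (f_v + f_ty)²] = √[1481² + (441.7 + 1036)²] = 2093 N/mm.
Capacity per unit length: r_n/Ω = (1/2.0) × 0.6 × 550 × (0.707 × 16) = 1866 N/mm.
2093 > 1866 → NOT adequate.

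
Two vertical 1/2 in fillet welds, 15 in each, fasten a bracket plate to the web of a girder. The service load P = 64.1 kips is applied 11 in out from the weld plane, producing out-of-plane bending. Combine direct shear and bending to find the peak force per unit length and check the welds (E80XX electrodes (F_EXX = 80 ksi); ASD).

L_w = 2 × 15 = 30 in; section modulus (unit throat) S = 2 × L²/6 = 75 in².
Direct shear f_v = P/L_w = 64.1/30 = 2.137 kip/in.
Moment M = P × e = 64.1 × 11 = 705.1 kip·in; bending f_b = M/S = 9.401 kip/in.
f_max = √(f_v² + f_b²) = √(2.137² + 9.401²) = 9.641 kip/in.
r_n/Ω = (1/2.0) × 0.6 × 80 × (0.707 × 0.5) = 8.484 kip/in → NOT adequate.

f_max ≈ 9.64 kip/in; NOT adequate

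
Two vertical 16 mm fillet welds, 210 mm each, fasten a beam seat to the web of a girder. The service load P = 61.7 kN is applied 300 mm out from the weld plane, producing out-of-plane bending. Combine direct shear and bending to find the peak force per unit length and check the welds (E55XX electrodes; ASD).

E55XX → F_EXX = 550 MPa.
L_w = 2 × 210 = 420 mm; section modulus (unit throat) S = 2 × L²/6 = 14700 mm².
Direct shear f_v = P/L_w = 61.7×10³/420 = 146.9 N/mm.
Moment M = P × e = 61.7×10³ × 300 = 18510000 N·mm; bending f_b = M/S = 1259 N/mm.
f_max = √(f_v² + f_b²) = √(146.9² + 1259²) = 1268 N/mm.
r_n/Ω = (1/2.0) × 0.6 × 550 × (0.707 × 16) = 1866 N/mm → adequate.

f_max ≈ 1270 N/mm; adequate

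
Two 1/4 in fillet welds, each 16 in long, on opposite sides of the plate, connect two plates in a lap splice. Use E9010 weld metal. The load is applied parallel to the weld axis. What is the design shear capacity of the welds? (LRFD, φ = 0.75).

φR_n ≈ 229 kips

E90XX → F_EXX = 90 ksi.
Effective throat t_e = 0.707 × 0.25 = 0.1767 in.
Total length L = 32 in; A_we = 0.1767 × 32 = 5.656 in².
F_nw = 0.6 F_EXX = 0.6 × 90 = 54 ksi.
φR_n = 0.75 × 54 × 5.656 = 229.1 kips.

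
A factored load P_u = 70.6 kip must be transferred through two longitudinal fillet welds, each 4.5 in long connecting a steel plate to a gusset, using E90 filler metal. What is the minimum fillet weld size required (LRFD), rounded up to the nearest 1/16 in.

w = 5/16 in

E90XX → F_EXX = 90 ksi.
Total weld length L = 9 in.
Required throat t_e = P_u / (φ × 0.6 F_EXX × L) = 70.6 / (0.75 × 0.6 × 90 × 9) = 0.1937 in.
Required leg w = t_e / 0.707 = 0.274 in → use 5/16 in.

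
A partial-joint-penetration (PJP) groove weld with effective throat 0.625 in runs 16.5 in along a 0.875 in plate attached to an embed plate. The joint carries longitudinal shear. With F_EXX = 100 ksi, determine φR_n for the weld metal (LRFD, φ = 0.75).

φR_n ≈ 464 kips

Effective throat (given) t_e = 0.625 in.
A_we = 0.625 × 16.5 = 10.31 in².
F_nw = 0.6 F_EXX = 60 ksi.
φR_n = 0.75 × 60 × 10.31 = 464.1 kips.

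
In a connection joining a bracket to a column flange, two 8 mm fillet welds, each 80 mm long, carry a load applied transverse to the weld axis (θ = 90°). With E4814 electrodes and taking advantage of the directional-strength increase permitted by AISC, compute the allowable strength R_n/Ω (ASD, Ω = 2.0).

R_n/Ω ≈ 195 kN

E48XX → F_EXX = 480 MPa.
t_e = 0.707 × 8 = 5.656 mm; A_we = 5.656 × 160 = 905 mm².
Directional factor: 1.0 + 0.5 sin^1.5(90°) = 1.5.
F_nw = 0.6 × 480 × 1.5 = 432 MPa.
R_n/Ω = (432 × 905) / 2.0 × 10⁻³ = 195.5 kN.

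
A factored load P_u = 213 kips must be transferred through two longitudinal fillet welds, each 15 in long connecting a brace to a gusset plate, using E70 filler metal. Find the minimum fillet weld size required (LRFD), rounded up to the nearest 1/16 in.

E70XX → F_EXX = 70 ksi.
Total weld length L = 30 in.
Required throat t_e = P_u / (φ × 0.6 F_EXX × L) = 213 / (0.75 × 0.6 × 70 × 30) = 0.2254 in.
Required leg w = t_e / 0.707 = 0.3188 in → use 3/8 in.

w = 3/8 in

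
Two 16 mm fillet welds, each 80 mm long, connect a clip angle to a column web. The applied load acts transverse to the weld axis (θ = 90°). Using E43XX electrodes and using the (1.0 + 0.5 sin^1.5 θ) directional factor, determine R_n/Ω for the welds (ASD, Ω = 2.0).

R_n/Ω ≈ 350 kN

E43XX → F_EXX = 430 MPa.
t_e = 0.707 × 16 = 11.31 mm; A_we = 11.31 × 160 = 1810 mm².
Directional factor: 1.0 + 0.5 sin^1.5(90°) = 1.5.
F_nw = 0.6 × 430 × 1.5 = 387 MPa.
R_n/Ω = (387 × 1810) / 2.0 × 10⁻³ = 350.2 kN.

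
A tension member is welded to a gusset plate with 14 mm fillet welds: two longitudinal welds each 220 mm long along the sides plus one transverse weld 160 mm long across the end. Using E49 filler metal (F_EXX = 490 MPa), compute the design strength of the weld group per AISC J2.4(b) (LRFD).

φR_n ≈ 1340 kN

t_e = 0.707 × 14 = 9.898 mm.
R_nwl = 0.6 × 490 × 9.898 × 440 × 10⁻³ = 1280 kN (longitudinal, 2 welds).
R_nwt = 0.6 × 490 × 9.898 × 160 × 10⁻³ = 465.6 kN (transverse, base value).
(i) R_nwl + R_nwt = 1746 kN; (ii) 0.85 R_nwl + 1.5 R_nwt = 1787 kN.
R_n = max = 1787 kN [governs: (ii)]; φR_n = 1340 kN.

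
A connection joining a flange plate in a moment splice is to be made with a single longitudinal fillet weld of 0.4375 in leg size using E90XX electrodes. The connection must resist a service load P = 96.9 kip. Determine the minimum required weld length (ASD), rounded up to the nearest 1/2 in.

L = 12 in

E90XX → F_EXX = 90 ksi.
Throat t_e = 0.707 × 0.4375 = 0.3093 in.
r_n/Ω = (0.6 × 90 × 0.3093) / 2.0 = 8.351 kip/in.
L_req = P / (r_n/Ω) = 96.9 / 8.351 = 11.6 in total.
Round up → use L = 12 in.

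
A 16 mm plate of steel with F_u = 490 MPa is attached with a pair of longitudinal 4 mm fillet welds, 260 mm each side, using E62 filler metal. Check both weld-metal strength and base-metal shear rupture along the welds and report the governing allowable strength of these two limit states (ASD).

E62XX → F_EXX = 620 MPa.
t_e = 0.707 × 4 = 2.828 mm; L = 520 mm.
Weld metal: R_n/Ω = (1/2.0) × 0.6 × 620 × 2.828 × 520 × 10⁻³ = 273.5 kN.
Base metal (shear rupture): R_n/Ω = (1/2.0) × 0.6 × 490 × 16 × 520 × 10⁻³ = 1223 kN.
Governing: weld metal.

R_n/Ω ≈ 274 kN (weld metal governs)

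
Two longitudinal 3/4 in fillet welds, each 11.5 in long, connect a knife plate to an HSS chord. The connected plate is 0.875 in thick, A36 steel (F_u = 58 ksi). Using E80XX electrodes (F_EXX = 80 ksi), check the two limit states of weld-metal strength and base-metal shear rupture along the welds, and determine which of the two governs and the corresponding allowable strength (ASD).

t_e = 0.707 × 0.75 = 0.5302 in; L = 23 in.
Weld metal: R_n/Ω = (1/2.0) × 0.6 × 80 × 0.5302 × 23 = 292.7 kip.
Base metal (shear rupture): R_n/Ω = (1/2.0) × 0.6 × 58 × 0.875 × 23 = 350.2 kip.
Governing: weld metal.

R_n/Ω ≈ 293 kip (weld metal governs)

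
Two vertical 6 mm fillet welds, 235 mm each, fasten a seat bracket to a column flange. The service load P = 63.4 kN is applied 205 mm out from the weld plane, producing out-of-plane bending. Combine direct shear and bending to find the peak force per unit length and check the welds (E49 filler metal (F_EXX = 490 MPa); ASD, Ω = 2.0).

L_w = 2 × 235 = 470 mm; section modulus (unit throat) S = 2 × L²/6 = 18410 mm².
Direct shear f_v = P/L_w = 63.4×10³/470 = 134.9 N/mm.
Moment M = P × e = 63.4×10³ × 205 = 12997000 N·mm; bending f_b = M/S = 706 N/mm.
f_max = √(f_v² + f_b²) = √(134.9² + 706²) = 718.8 N/mm.
r_n/Ω = (1/2.0) × 0.6 × 490 × (0.707 × 6) = 623.6 N/mm → NOT adequate.

f_max ≈ 719 N/mm; NOT adequate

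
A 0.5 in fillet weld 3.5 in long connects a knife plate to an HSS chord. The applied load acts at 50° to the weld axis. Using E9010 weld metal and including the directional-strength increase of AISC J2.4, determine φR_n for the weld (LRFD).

φR_n ≈ 66.9 kips

E90XX → F_EXX = 90 ksi.
t_e = 0.707 × 0.5 = 0.3535 in; A_we = 0.3535 × 3.5 = 1.237 in².
Directional factor: 1.0 + 0.5 sin^1.5(50°) = 1.335.
F_nw = 0.6 × 90 × 1.335 = 72.1 ksi.
φR_n = 0.75 × 72.1 × 1.237 = 66.91 kips.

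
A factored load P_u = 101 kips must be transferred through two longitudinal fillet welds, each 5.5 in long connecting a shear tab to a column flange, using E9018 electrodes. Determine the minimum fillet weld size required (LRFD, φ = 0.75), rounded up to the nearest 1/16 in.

w = 3/8 in

E90XX → F_EXX = 90 ksi.
Total weld length L = 11 in.
Required throat t_e = P_u / (φ × 0.6 F_EXX × L) = 101 / (0.75 × 0.6 × 90 × 11) = 0.2267 in.
Required leg w = t_e / 0.707 = 0.3207 in → use 3/8 in.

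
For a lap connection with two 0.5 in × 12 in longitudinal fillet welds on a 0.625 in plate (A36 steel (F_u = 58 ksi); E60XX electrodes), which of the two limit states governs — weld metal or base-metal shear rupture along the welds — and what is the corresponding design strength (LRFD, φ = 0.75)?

E60XX → F_EXX = 60 ksi.
t_e = 0.707 × 0.5 = 0.3535 in; L = 24 in.
Weld metal: φR_n = 0.75 × 0.6 × 60 × 0.3535 × 24 = 229.1 kip.
Base metal (shear rupture): φR_n = 0.75 × 0.6 × 58 × 0.625 × 24 = 391.5 kip.
Governing: weld metal.

φR_n ≈ 229 kip (weld metal governs)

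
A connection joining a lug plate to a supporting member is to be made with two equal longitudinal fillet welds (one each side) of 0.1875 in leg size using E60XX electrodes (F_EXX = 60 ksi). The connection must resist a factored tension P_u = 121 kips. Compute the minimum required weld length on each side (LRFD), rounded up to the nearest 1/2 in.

Throat t_e = 0.707 × 0.1875 = 0.1326 in.
φr_n = 0.75 × 0.6 × 60 × 0.1326 = 3.579 kips/in.
L_req = P_u / φr_n = 121 / 3.579 = 33.81 in total.
Per side: 33.81 / 2 = 16.9 in.
Round up → use L = 17 in on each side.

L = 17 in on each side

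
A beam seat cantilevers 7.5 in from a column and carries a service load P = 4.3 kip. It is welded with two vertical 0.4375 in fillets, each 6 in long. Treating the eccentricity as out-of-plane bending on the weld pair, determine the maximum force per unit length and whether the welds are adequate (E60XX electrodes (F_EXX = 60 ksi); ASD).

L_w = 2 × 6 = 12 in; section modulus (unit throat) S = 2 × L²/6 = 12 in².
Direct shear f_v = P/L_w = 4.3/12 = 0.3583 kip/in.
Moment M = P × e = 4.3 × 7.5 = 32.25 kip·in; bending f_b = M/S = 2.688 kip/in.
f_max = √(f_v² + f_b²) = √(0.3583² + 2.688²) = 2.711 kip/in.
r_n/Ω = (1/2.0) × 0.6 × 60 × (0.707 × 0.4375) = 5.568 kip/in → adequate.

f_max ≈ 2.71 kip/in; adequate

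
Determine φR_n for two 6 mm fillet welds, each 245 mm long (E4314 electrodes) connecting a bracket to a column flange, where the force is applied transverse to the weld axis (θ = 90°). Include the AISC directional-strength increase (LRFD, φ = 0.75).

φR_n ≈ 603 kN

E43XX → F_EXX = 430 MPa.
t_e = 0.707 × 6 = 4.242 mm; A_we = 4.242 × 490 = 2079 mm².
Directional factor: 1.0 + 0.5 sin^1.5(90°) = 1.5.
F_nw = 0.6 × 430 × 1.5 = 387 MPa.
φR_n = 0.75 × 387 × 2079 × 10⁻³ = 603.3 kN.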